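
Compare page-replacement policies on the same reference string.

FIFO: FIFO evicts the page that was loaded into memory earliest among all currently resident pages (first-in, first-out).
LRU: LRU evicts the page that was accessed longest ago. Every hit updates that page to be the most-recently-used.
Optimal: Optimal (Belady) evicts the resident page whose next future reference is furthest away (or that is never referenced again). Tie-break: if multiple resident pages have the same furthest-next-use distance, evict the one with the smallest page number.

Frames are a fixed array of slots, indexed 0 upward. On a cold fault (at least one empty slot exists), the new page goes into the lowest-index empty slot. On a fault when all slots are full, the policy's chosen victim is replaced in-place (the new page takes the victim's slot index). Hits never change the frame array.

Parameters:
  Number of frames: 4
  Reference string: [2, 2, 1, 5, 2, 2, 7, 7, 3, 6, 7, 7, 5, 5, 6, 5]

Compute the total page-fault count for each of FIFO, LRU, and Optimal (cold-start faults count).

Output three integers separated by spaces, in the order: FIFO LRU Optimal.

Answer: 6 7 6

Derivation:
--- FIFO ---
  step 0: ref 2 -> FAULT, frames=[2,-,-,-] (faults so far: 1)
  step 1: ref 2 -> HIT, frames=[2,-,-,-] (faults so far: 1)
  step 2: ref 1 -> FAULT, frames=[2,1,-,-] (faults so far: 2)
  step 3: ref 5 -> FAULT, frames=[2,1,5,-] (faults so far: 3)
  step 4: ref 2 -> HIT, frames=[2,1,5,-] (faults so far: 3)
  step 5: ref 2 -> HIT, frames=[2,1,5,-] (faults so far: 3)
  step 6: ref 7 -> FAULT, frames=[2,1,5,7] (faults so far: 4)
  step 7: ref 7 -> HIT, frames=[2,1,5,7] (faults so far: 4)
  step 8: ref 3 -> FAULT, evict 2, frames=[3,1,5,7] (faults so far: 5)
  step 9: ref 6 -> FAULT, evict 1, frames=[3,6,5,7] (faults so far: 6)
  step 10: ref 7 -> HIT, frames=[3,6,5,7] (faults so far: 6)
  step 11: ref 7 -> HIT, frames=[3,6,5,7] (faults so far: 6)
  step 12: ref 5 -> HIT, frames=[3,6,5,7] (faults so far: 6)
  step 13: ref 5 -> HIT, frames=[3,6,5,7] (faults so far: 6)
  step 14: ref 6 -> HIT, frames=[3,6,5,7] (faults so far: 6)
  step 15: ref 5 -> HIT, frames=[3,6,5,7] (faults so far: 6)
  FIFO total faults: 6
--- LRU ---
  step 0: ref 2 -> FAULT, frames=[2,-,-,-] (faults so far: 1)
  step 1: ref 2 -> HIT, frames=[2,-,-,-] (faults so far: 1)
  step 2: ref 1 -> FAULT, frames=[2,1,-,-] (faults so far: 2)
  step 3: ref 5 -> FAULT, frames=[2,1,5,-] (faults so far: 3)
  step 4: ref 2 -> HIT, frames=[2,1,5,-] (faults so far: 3)
  step 5: ref 2 -> HIT, frames=[2,1,5,-] (faults so far: 3)
  step 6: ref 7 -> FAULT, frames=[2,1,5,7] (faults so far: 4)
  step 7: ref 7 -> HIT, frames=[2,1,5,7] (faults so far: 4)
  step 8: ref 3 -> FAULT, evict 1, frames=[2,3,5,7] (faults so far: 5)
  step 9: ref 6 -> FAULT, evict 5, frames=[2,3,6,7] (faults so far: 6)
  step 10: ref 7 -> HIT, frames=[2,3,6,7] (faults so far: 6)
  step 11: ref 7 -> HIT, frames=[2,3,6,7] (faults so far: 6)
  step 12: ref 5 -> FAULT, evict 2, frames=[5,3,6,7] (faults so far: 7)
  step 13: ref 5 -> HIT, frames=[5,3,6,7] (faults so far: 7)
  step 14: ref 6 -> HIT, frames=[5,3,6,7] (faults so far: 7)
  step 15: ref 5 -> HIT, frames=[5,3,6,7] (faults so far: 7)
  LRU total faults: 7
--- Optimal ---
  step 0: ref 2 -> FAULT, frames=[2,-,-,-] (faults so far: 1)
  step 1: ref 2 -> HIT, frames=[2,-,-,-] (faults so far: 1)
  step 2: ref 1 -> FAULT, frames=[2,1,-,-] (faults so far: 2)
  step 3: ref 5 -> FAULT, frames=[2,1,5,-] (faults so far: 3)
  step 4: ref 2 -> HIT, frames=[2,1,5,-] (faults so far: 3)
  step 5: ref 2 -> HIT, frames=[2,1,5,-] (faults so far: 3)
  step 6: ref 7 -> FAULT, frames=[2,1,5,7] (faults so far: 4)
  step 7: ref 7 -> HIT, frames=[2,1,5,7] (faults so far: 4)
  step 8: ref 3 -> FAULT, evict 1, frames=[2,3,5,7] (faults so far: 5)
  step 9: ref 6 -> FAULT, evict 2, frames=[6,3,5,7] (faults so far: 6)
  step 10: ref 7 -> HIT, frames=[6,3,5,7] (faults so far: 6)
  step 11: ref 7 -> HIT, frames=[6,3,5,7] (faults so far: 6)
  step 12: ref 5 -> HIT, frames=[6,3,5,7] (faults so far: 6)
  step 13: ref 5 -> HIT, frames=[6,3,5,7] (faults so far: 6)
  step 14: ref 6 -> HIT, frames=[6,3,5,7] (faults so far: 6)
  step 15: ref 5 -> HIT, frames=[6,3,5,7] (faults so far: 6)
  Optimal total faults: 6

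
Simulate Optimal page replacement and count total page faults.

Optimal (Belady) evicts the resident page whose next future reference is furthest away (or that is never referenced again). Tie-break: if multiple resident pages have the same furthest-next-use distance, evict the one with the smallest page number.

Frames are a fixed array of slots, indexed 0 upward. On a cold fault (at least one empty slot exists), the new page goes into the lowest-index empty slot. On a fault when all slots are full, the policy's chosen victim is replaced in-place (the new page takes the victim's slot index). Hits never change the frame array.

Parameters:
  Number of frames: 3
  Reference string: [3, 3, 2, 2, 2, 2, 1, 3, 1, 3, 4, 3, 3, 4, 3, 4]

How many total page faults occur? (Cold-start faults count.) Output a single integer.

Step 0: ref 3 → FAULT, frames=[3,-,-]
Step 1: ref 3 → HIT, frames=[3,-,-]
Step 2: ref 2 → FAULT, frames=[3,2,-]
Step 3: ref 2 → HIT, frames=[3,2,-]
Step 4: ref 2 → HIT, frames=[3,2,-]
Step 5: ref 2 → HIT, frames=[3,2,-]
Step 6: ref 1 → FAULT, frames=[3,2,1]
Step 7: ref 3 → HIT, frames=[3,2,1]
Step 8: ref 1 → HIT, frames=[3,2,1]
Step 9: ref 3 → HIT, frames=[3,2,1]
Step 10: ref 4 → FAULT (evict 1), frames=[3,2,4]
Step 11: ref 3 → HIT, frames=[3,2,4]
Step 12: ref 3 → HIT, frames=[3,2,4]
Step 13: ref 4 → HIT, frames=[3,2,4]
Step 14: ref 3 → HIT, frames=[3,2,4]
Step 15: ref 4 → HIT, frames=[3,2,4]
Total faults: 4

Answer: 4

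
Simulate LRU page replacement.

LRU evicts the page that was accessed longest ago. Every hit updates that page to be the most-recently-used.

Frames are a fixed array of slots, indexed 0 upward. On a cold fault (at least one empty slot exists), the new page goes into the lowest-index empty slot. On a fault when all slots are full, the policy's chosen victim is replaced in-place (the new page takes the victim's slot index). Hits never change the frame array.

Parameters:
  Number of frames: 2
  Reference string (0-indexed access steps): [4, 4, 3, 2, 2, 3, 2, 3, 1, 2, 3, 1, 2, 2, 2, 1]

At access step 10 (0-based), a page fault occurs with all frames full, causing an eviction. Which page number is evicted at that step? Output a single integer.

Answer: 1

Derivation:
Step 0: ref 4 -> FAULT, frames=[4,-]
Step 1: ref 4 -> HIT, frames=[4,-]
Step 2: ref 3 -> FAULT, frames=[4,3]
Step 3: ref 2 -> FAULT, evict 4, frames=[2,3]
Step 4: ref 2 -> HIT, frames=[2,3]
Step 5: ref 3 -> HIT, frames=[2,3]
Step 6: ref 2 -> HIT, frames=[2,3]
Step 7: ref 3 -> HIT, frames=[2,3]
Step 8: ref 1 -> FAULT, evict 2, frames=[1,3]
Step 9: ref 2 -> FAULT, evict 3, frames=[1,2]
Step 10: ref 3 -> FAULT, evict 1, frames=[3,2]
At step 10: evicted page 1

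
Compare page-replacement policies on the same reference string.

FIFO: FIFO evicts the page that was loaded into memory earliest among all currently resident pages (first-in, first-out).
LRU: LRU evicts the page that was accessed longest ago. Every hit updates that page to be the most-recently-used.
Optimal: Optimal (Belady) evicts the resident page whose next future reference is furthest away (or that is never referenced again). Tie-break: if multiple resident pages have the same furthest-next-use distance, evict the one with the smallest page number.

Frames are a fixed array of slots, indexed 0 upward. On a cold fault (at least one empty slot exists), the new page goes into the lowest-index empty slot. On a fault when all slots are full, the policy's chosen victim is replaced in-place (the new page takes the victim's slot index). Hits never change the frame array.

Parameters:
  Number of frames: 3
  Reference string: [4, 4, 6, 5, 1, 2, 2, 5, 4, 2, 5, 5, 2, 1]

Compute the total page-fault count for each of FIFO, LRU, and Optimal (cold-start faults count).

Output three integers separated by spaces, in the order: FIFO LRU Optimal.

--- FIFO ---
  step 0: ref 4 -> FAULT, frames=[4,-,-] (faults so far: 1)
  step 1: ref 4 -> HIT, frames=[4,-,-] (faults so far: 1)
  step 2: ref 6 -> FAULT, frames=[4,6,-] (faults so far: 2)
  step 3: ref 5 -> FAULT, frames=[4,6,5] (faults so far: 3)
  step 4: ref 1 -> FAULT, evict 4, frames=[1,6,5] (faults so far: 4)
  step 5: ref 2 -> FAULT, evict 6, frames=[1,2,5] (faults so far: 5)
  step 6: ref 2 -> HIT, frames=[1,2,5] (faults so far: 5)
  step 7: ref 5 -> HIT, frames=[1,2,5] (faults so far: 5)
  step 8: ref 4 -> FAULT, evict 5, frames=[1,2,4] (faults so far: 6)
  step 9: ref 2 -> HIT, frames=[1,2,4] (faults so far: 6)
  step 10: ref 5 -> FAULT, evict 1, frames=[5,2,4] (faults so far: 7)
  step 11: ref 5 -> HIT, frames=[5,2,4] (faults so far: 7)
  step 12: ref 2 -> HIT, frames=[5,2,4] (faults so far: 7)
  step 13: ref 1 -> FAULT, evict 2, frames=[5,1,4] (faults so far: 8)
  FIFO total faults: 8
--- LRU ---
  step 0: ref 4 -> FAULT, frames=[4,-,-] (faults so far: 1)
  step 1: ref 4 -> HIT, frames=[4,-,-] (faults so far: 1)
  step 2: ref 6 -> FAULT, frames=[4,6,-] (faults so far: 2)
  step 3: ref 5 -> FAULT, frames=[4,6,5] (faults so far: 3)
  step 4: ref 1 -> FAULT, evict 4, frames=[1,6,5] (faults so far: 4)
  step 5: ref 2 -> FAULT, evict 6, frames=[1,2,5] (faults so far: 5)
  step 6: ref 2 -> HIT, frames=[1,2,5] (faults so far: 5)
  step 7: ref 5 -> HIT, frames=[1,2,5] (faults so far: 5)
  step 8: ref 4 -> FAULT, evict 1, frames=[4,2,5] (faults so far: 6)
  step 9: ref 2 -> HIT, frames=[4,2,5] (faults so far: 6)
  step 10: ref 5 -> HIT, frames=[4,2,5] (faults so far: 6)
  step 11: ref 5 -> HIT, frames=[4,2,5] (faults so far: 6)
  step 12: ref 2 -> HIT, frames=[4,2,5] (faults so far: 6)
  step 13: ref 1 -> FAULT, evict 4, frames=[1,2,5] (faults so far: 7)
  LRU total faults: 7
--- Optimal ---
  step 0: ref 4 -> FAULT, frames=[4,-,-] (faults so far: 1)
  step 1: ref 4 -> HIT, frames=[4,-,-] (faults so far: 1)
  step 2: ref 6 -> FAULT, frames=[4,6,-] (faults so far: 2)
  step 3: ref 5 -> FAULT, frames=[4,6,5] (faults so far: 3)
  step 4: ref 1 -> FAULT, evict 6, frames=[4,1,5] (faults so far: 4)
  step 5: ref 2 -> FAULT, evict 1, frames=[4,2,5] (faults so far: 5)
  step 6: ref 2 -> HIT, frames=[4,2,5] (faults so far: 5)
  step 7: ref 5 -> HIT, frames=[4,2,5] (faults so far: 5)
  step 8: ref 4 -> HIT, frames=[4,2,5] (faults so far: 5)
  step 9: ref 2 -> HIT, frames=[4,2,5] (faults so far: 5)
  step 10: ref 5 -> HIT, frames=[4,2,5] (faults so far: 5)
  step 11: ref 5 -> HIT, frames=[4,2,5] (faults so far: 5)
  step 12: ref 2 -> HIT, frames=[4,2,5] (faults so far: 5)
  step 13: ref 1 -> FAULT, evict 2, frames=[4,1,5] (faults so far: 6)
  Optimal total faults: 6

Answer: 8 7 6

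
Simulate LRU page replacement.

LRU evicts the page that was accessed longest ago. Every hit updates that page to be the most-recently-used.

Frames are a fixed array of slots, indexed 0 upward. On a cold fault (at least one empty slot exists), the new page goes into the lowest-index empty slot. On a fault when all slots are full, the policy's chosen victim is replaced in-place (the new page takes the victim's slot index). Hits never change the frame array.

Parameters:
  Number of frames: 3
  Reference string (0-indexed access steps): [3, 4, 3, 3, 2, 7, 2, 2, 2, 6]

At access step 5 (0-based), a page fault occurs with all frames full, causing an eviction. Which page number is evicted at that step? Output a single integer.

Step 0: ref 3 -> FAULT, frames=[3,-,-]
Step 1: ref 4 -> FAULT, frames=[3,4,-]
Step 2: ref 3 -> HIT, frames=[3,4,-]
Step 3: ref 3 -> HIT, frames=[3,4,-]
Step 4: ref 2 -> FAULT, frames=[3,4,2]
Step 5: ref 7 -> FAULT, evict 4, frames=[3,7,2]
At step 5: evicted page 4

Answer: 4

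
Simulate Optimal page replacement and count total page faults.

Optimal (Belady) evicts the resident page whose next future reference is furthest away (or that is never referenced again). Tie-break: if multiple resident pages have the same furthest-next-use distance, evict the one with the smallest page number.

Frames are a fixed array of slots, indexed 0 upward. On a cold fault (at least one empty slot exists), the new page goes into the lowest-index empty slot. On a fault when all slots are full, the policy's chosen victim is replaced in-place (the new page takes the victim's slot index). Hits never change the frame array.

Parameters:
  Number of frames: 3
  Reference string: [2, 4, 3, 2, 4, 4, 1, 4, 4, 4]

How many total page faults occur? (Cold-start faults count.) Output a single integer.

Step 0: ref 2 → FAULT, frames=[2,-,-]
Step 1: ref 4 → FAULT, frames=[2,4,-]
Step 2: ref 3 → FAULT, frames=[2,4,3]
Step 3: ref 2 → HIT, frames=[2,4,3]
Step 4: ref 4 → HIT, frames=[2,4,3]
Step 5: ref 4 → HIT, frames=[2,4,3]
Step 6: ref 1 → FAULT (evict 2), frames=[1,4,3]
Step 7: ref 4 → HIT, frames=[1,4,3]
Step 8: ref 4 → HIT, frames=[1,4,3]
Step 9: ref 4 → HIT, frames=[1,4,3]
Total faults: 4

Answer: 4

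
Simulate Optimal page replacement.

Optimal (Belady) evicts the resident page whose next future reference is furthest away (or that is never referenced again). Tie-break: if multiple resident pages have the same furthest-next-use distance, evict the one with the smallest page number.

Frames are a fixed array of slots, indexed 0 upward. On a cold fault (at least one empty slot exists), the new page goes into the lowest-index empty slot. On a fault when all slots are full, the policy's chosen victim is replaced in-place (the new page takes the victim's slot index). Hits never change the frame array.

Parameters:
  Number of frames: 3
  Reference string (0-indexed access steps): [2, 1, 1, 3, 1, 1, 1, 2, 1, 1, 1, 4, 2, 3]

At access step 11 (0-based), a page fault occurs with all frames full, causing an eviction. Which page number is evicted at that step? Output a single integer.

Answer: 1

Derivation:
Step 0: ref 2 -> FAULT, frames=[2,-,-]
Step 1: ref 1 -> FAULT, frames=[2,1,-]
Step 2: ref 1 -> HIT, frames=[2,1,-]
Step 3: ref 3 -> FAULT, frames=[2,1,3]
Step 4: ref 1 -> HIT, frames=[2,1,3]
Step 5: ref 1 -> HIT, frames=[2,1,3]
Step 6: ref 1 -> HIT, frames=[2,1,3]
Step 7: ref 2 -> HIT, frames=[2,1,3]
Step 8: ref 1 -> HIT, frames=[2,1,3]
Step 9: ref 1 -> HIT, frames=[2,1,3]
Step 10: ref 1 -> HIT, frames=[2,1,3]
Step 11: ref 4 -> FAULT, evict 1, frames=[2,4,3]
At step 11: evicted page 1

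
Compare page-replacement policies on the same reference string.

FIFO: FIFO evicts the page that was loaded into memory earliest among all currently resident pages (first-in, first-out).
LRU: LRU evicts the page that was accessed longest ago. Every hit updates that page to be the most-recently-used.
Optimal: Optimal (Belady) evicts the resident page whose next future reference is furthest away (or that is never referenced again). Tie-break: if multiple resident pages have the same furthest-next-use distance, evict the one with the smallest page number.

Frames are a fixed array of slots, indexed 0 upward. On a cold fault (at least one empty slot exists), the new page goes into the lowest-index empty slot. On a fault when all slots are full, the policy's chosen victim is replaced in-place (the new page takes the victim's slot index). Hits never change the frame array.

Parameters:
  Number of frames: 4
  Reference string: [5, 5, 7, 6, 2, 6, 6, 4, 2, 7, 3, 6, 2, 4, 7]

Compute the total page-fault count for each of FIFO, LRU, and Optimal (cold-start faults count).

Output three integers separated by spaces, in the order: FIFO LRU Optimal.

--- FIFO ---
  step 0: ref 5 -> FAULT, frames=[5,-,-,-] (faults so far: 1)
  step 1: ref 5 -> HIT, frames=[5,-,-,-] (faults so far: 1)
  step 2: ref 7 -> FAULT, frames=[5,7,-,-] (faults so far: 2)
  step 3: ref 6 -> FAULT, frames=[5,7,6,-] (faults so far: 3)
  step 4: ref 2 -> FAULT, frames=[5,7,6,2] (faults so far: 4)
  step 5: ref 6 -> HIT, frames=[5,7,6,2] (faults so far: 4)
  step 6: ref 6 -> HIT, frames=[5,7,6,2] (faults so far: 4)
  step 7: ref 4 -> FAULT, evict 5, frames=[4,7,6,2] (faults so far: 5)
  step 8: ref 2 -> HIT, frames=[4,7,6,2] (faults so far: 5)
  step 9: ref 7 -> HIT, frames=[4,7,6,2] (faults so far: 5)
  step 10: ref 3 -> FAULT, evict 7, frames=[4,3,6,2] (faults so far: 6)
  step 11: ref 6 -> HIT, frames=[4,3,6,2] (faults so far: 6)
  step 12: ref 2 -> HIT, frames=[4,3,6,2] (faults so far: 6)
  step 13: ref 4 -> HIT, frames=[4,3,6,2] (faults so far: 6)
  step 14: ref 7 -> FAULT, evict 6, frames=[4,3,7,2] (faults so far: 7)
  FIFO total faults: 7
--- LRU ---
  step 0: ref 5 -> FAULT, frames=[5,-,-,-] (faults so far: 1)
  step 1: ref 5 -> HIT, frames=[5,-,-,-] (faults so far: 1)
  step 2: ref 7 -> FAULT, frames=[5,7,-,-] (faults so far: 2)
  step 3: ref 6 -> FAULT, frames=[5,7,6,-] (faults so far: 3)
  step 4: ref 2 -> FAULT, frames=[5,7,6,2] (faults so far: 4)
  step 5: ref 6 -> HIT, frames=[5,7,6,2] (faults so far: 4)
  step 6: ref 6 -> HIT, frames=[5,7,6,2] (faults so far: 4)
  step 7: ref 4 -> FAULT, evict 5, frames=[4,7,6,2] (faults so far: 5)
  step 8: ref 2 -> HIT, frames=[4,7,6,2] (faults so far: 5)
  step 9: ref 7 -> HIT, frames=[4,7,6,2] (faults so far: 5)
  step 10: ref 3 -> FAULT, evict 6, frames=[4,7,3,2] (faults so far: 6)
  step 11: ref 6 -> FAULT, evict 4, frames=[6,7,3,2] (faults so far: 7)
  step 12: ref 2 -> HIT, frames=[6,7,3,2] (faults so far: 7)
  step 13: ref 4 -> FAULT, evict 7, frames=[6,4,3,2] (faults so far: 8)
  step 14: ref 7 -> FAULT, evict 3, frames=[6,4,7,2] (faults so far: 9)
  LRU total faults: 9
--- Optimal ---
  step 0: ref 5 -> FAULT, frames=[5,-,-,-] (faults so far: 1)
  step 1: ref 5 -> HIT, frames=[5,-,-,-] (faults so far: 1)
  step 2: ref 7 -> FAULT, frames=[5,7,-,-] (faults so far: 2)
  step 3: ref 6 -> FAULT, frames=[5,7,6,-] (faults so far: 3)
  step 4: ref 2 -> FAULT, frames=[5,7,6,2] (faults so far: 4)
  step 5: ref 6 -> HIT, frames=[5,7,6,2] (faults so far: 4)
  step 6: ref 6 -> HIT, frames=[5,7,6,2] (faults so far: 4)
  step 7: ref 4 -> FAULT, evict 5, frames=[4,7,6,2] (faults so far: 5)
  step 8: ref 2 -> HIT, frames=[4,7,6,2] (faults so far: 5)
  step 9: ref 7 -> HIT, frames=[4,7,6,2] (faults so far: 5)
  step 10: ref 3 -> FAULT, evict 7, frames=[4,3,6,2] (faults so far: 6)
  step 11: ref 6 -> HIT, frames=[4,3,6,2] (faults so far: 6)
  step 12: ref 2 -> HIT, frames=[4,3,6,2] (faults so far: 6)
  step 13: ref 4 -> HIT, frames=[4,3,6,2] (faults so far: 6)
  step 14: ref 7 -> FAULT, evict 2, frames=[4,3,6,7] (faults so far: 7)
  Optimal total faults: 7

Answer: 7 9 7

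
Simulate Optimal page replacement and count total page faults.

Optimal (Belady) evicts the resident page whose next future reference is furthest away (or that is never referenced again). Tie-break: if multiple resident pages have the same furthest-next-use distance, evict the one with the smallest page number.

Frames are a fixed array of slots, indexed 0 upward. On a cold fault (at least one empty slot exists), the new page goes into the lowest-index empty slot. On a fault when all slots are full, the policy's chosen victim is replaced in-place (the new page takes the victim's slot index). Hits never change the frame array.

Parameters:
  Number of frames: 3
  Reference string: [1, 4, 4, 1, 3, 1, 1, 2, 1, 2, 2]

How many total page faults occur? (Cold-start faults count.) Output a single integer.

Step 0: ref 1 → FAULT, frames=[1,-,-]
Step 1: ref 4 → FAULT, frames=[1,4,-]
Step 2: ref 4 → HIT, frames=[1,4,-]
Step 3: ref 1 → HIT, frames=[1,4,-]
Step 4: ref 3 → FAULT, frames=[1,4,3]
Step 5: ref 1 → HIT, frames=[1,4,3]
Step 6: ref 1 → HIT, frames=[1,4,3]
Step 7: ref 2 → FAULT (evict 3), frames=[1,4,2]
Step 8: ref 1 → HIT, frames=[1,4,2]
Step 9: ref 2 → HIT, frames=[1,4,2]
Step 10: ref 2 → HIT, frames=[1,4,2]
Total faults: 4

Answer: 4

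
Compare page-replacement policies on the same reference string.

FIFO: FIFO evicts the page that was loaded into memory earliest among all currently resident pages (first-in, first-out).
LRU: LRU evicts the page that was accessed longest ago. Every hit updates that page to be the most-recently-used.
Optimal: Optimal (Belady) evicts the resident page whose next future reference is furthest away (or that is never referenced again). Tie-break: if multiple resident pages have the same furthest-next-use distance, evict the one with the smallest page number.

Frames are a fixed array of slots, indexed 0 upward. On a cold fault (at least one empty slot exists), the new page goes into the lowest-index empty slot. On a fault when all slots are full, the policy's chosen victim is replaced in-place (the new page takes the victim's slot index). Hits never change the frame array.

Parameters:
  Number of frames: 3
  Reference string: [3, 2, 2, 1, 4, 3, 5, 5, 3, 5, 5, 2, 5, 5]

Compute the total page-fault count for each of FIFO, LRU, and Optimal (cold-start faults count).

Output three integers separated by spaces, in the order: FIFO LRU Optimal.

Answer: 7 7 5

Derivation:
--- FIFO ---
  step 0: ref 3 -> FAULT, frames=[3,-,-] (faults so far: 1)
  step 1: ref 2 -> FAULT, frames=[3,2,-] (faults so far: 2)
  step 2: ref 2 -> HIT, frames=[3,2,-] (faults so far: 2)
  step 3: ref 1 -> FAULT, frames=[3,2,1] (faults so far: 3)
  step 4: ref 4 -> FAULT, evict 3, frames=[4,2,1] (faults so far: 4)
  step 5: ref 3 -> FAULT, evict 2, frames=[4,3,1] (faults so far: 5)
  step 6: ref 5 -> FAULT, evict 1, frames=[4,3,5] (faults so far: 6)
  step 7: ref 5 -> HIT, frames=[4,3,5] (faults so far: 6)
  step 8: ref 3 -> HIT, frames=[4,3,5] (faults so far: 6)
  step 9: ref 5 -> HIT, frames=[4,3,5] (faults so far: 6)
  step 10: ref 5 -> HIT, frames=[4,3,5] (faults so far: 6)
  step 11: ref 2 -> FAULT, evict 4, frames=[2,3,5] (faults so far: 7)
  step 12: ref 5 -> HIT, frames=[2,3,5] (faults so far: 7)
  step 13: ref 5 -> HIT, frames=[2,3,5] (faults so far: 7)
  FIFO total faults: 7
--- LRU ---
  step 0: ref 3 -> FAULT, frames=[3,-,-] (faults so far: 1)
  step 1: ref 2 -> FAULT, frames=[3,2,-] (faults so far: 2)
  step 2: ref 2 -> HIT, frames=[3,2,-] (faults so far: 2)
  step 3: ref 1 -> FAULT, frames=[3,2,1] (faults so far: 3)
  step 4: ref 4 -> FAULT, evict 3, frames=[4,2,1] (faults so far: 4)
  step 5: ref 3 -> FAULT, evict 2, frames=[4,3,1] (faults so far: 5)
  step 6: ref 5 -> FAULT, evict 1, frames=[4,3,5] (faults so far: 6)
  step 7: ref 5 -> HIT, frames=[4,3,5] (faults so far: 6)
  step 8: ref 3 -> HIT, frames=[4,3,5] (faults so far: 6)
  step 9: ref 5 -> HIT, frames=[4,3,5] (faults so far: 6)
  step 10: ref 5 -> HIT, frames=[4,3,5] (faults so far: 6)
  step 11: ref 2 -> FAULT, evict 4, frames=[2,3,5] (faults so far: 7)
  step 12: ref 5 -> HIT, frames=[2,3,5] (faults so far: 7)
  step 13: ref 5 -> HIT, frames=[2,3,5] (faults so far: 7)
  LRU total faults: 7
--- Optimal ---
  step 0: ref 3 -> FAULT, frames=[3,-,-] (faults so far: 1)
  step 1: ref 2 -> FAULT, frames=[3,2,-] (faults so far: 2)
  step 2: ref 2 -> HIT, frames=[3,2,-] (faults so far: 2)
  step 3: ref 1 -> FAULT, frames=[3,2,1] (faults so far: 3)
  step 4: ref 4 -> FAULT, evict 1, frames=[3,2,4] (faults so far: 4)
  step 5: ref 3 -> HIT, frames=[3,2,4] (faults so far: 4)
  step 6: ref 5 -> FAULT, evict 4, frames=[3,2,5] (faults so far: 5)
  step 7: ref 5 -> HIT, frames=[3,2,5] (faults so far: 5)
  step 8: ref 3 -> HIT, frames=[3,2,5] (faults so far: 5)
  step 9: ref 5 -> HIT, frames=[3,2,5] (faults so far: 5)
  step 10: ref 5 -> HIT, frames=[3,2,5] (faults so far: 5)
  step 11: ref 2 -> HIT, frames=[3,2,5] (faults so far: 5)
  step 12: ref 5 -> HIT, frames=[3,2,5] (faults so far: 5)
  step 13: ref 5 -> HIT, frames=[3,2,5] (faults so far: 5)
  Optimal total faults: 5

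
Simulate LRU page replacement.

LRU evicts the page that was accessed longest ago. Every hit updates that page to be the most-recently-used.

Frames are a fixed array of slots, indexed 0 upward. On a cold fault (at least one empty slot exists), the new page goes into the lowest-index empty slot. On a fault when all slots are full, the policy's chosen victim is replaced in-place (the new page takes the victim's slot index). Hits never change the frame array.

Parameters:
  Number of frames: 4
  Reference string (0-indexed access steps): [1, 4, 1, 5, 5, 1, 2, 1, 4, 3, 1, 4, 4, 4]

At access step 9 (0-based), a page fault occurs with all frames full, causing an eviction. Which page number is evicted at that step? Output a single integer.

Step 0: ref 1 -> FAULT, frames=[1,-,-,-]
Step 1: ref 4 -> FAULT, frames=[1,4,-,-]
Step 2: ref 1 -> HIT, frames=[1,4,-,-]
Step 3: ref 5 -> FAULT, frames=[1,4,5,-]
Step 4: ref 5 -> HIT, frames=[1,4,5,-]
Step 5: ref 1 -> HIT, frames=[1,4,5,-]
Step 6: ref 2 -> FAULT, frames=[1,4,5,2]
Step 7: ref 1 -> HIT, frames=[1,4,5,2]
Step 8: ref 4 -> HIT, frames=[1,4,5,2]
Step 9: ref 3 -> FAULT, evict 5, frames=[1,4,3,2]
At step 9: evicted page 5

Answer: 5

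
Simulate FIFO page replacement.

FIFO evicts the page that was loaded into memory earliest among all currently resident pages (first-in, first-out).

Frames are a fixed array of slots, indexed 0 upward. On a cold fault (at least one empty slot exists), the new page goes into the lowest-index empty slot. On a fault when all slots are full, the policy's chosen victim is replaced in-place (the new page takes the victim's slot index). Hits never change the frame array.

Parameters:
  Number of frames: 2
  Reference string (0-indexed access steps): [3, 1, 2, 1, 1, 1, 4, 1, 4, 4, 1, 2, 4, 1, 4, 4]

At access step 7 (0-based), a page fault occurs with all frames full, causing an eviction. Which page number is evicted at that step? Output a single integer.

Step 0: ref 3 -> FAULT, frames=[3,-]
Step 1: ref 1 -> FAULT, frames=[3,1]
Step 2: ref 2 -> FAULT, evict 3, frames=[2,1]
Step 3: ref 1 -> HIT, frames=[2,1]
Step 4: ref 1 -> HIT, frames=[2,1]
Step 5: ref 1 -> HIT, frames=[2,1]
Step 6: ref 4 -> FAULT, evict 1, frames=[2,4]
Step 7: ref 1 -> FAULT, evict 2, frames=[1,4]
At step 7: evicted page 2

Answer: 2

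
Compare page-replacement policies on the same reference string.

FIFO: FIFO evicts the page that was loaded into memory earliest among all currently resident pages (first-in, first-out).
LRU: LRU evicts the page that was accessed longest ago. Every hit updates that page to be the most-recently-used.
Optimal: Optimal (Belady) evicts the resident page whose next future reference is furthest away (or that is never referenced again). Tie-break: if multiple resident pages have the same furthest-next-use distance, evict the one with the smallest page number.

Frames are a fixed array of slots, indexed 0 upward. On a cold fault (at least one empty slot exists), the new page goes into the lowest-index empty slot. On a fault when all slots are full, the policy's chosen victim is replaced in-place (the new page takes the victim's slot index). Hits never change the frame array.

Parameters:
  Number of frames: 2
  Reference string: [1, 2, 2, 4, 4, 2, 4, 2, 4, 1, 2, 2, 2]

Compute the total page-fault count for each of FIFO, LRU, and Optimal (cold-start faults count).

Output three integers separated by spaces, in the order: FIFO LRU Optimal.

--- FIFO ---
  step 0: ref 1 -> FAULT, frames=[1,-] (faults so far: 1)
  step 1: ref 2 -> FAULT, frames=[1,2] (faults so far: 2)
  step 2: ref 2 -> HIT, frames=[1,2] (faults so far: 2)
  step 3: ref 4 -> FAULT, evict 1, frames=[4,2] (faults so far: 3)
  step 4: ref 4 -> HIT, frames=[4,2] (faults so far: 3)
  step 5: ref 2 -> HIT, frames=[4,2] (faults so far: 3)
  step 6: ref 4 -> HIT, frames=[4,2] (faults so far: 3)
  step 7: ref 2 -> HIT, frames=[4,2] (faults so far: 3)
  step 8: ref 4 -> HIT, frames=[4,2] (faults so far: 3)
  step 9: ref 1 -> FAULT, evict 2, frames=[4,1] (faults so far: 4)
  step 10: ref 2 -> FAULT, evict 4, frames=[2,1] (faults so far: 5)
  step 11: ref 2 -> HIT, frames=[2,1] (faults so far: 5)
  step 12: ref 2 -> HIT, frames=[2,1] (faults so far: 5)
  FIFO total faults: 5
--- LRU ---
  step 0: ref 1 -> FAULT, frames=[1,-] (faults so far: 1)
  step 1: ref 2 -> FAULT, frames=[1,2] (faults so far: 2)
  step 2: ref 2 -> HIT, frames=[1,2] (faults so far: 2)
  step 3: ref 4 -> FAULT, evict 1, frames=[4,2] (faults so far: 3)
  step 4: ref 4 -> HIT, frames=[4,2] (faults so far: 3)
  step 5: ref 2 -> HIT, frames=[4,2] (faults so far: 3)
  step 6: ref 4 -> HIT, frames=[4,2] (faults so far: 3)
  step 7: ref 2 -> HIT, frames=[4,2] (faults so far: 3)
  step 8: ref 4 -> HIT, frames=[4,2] (faults so far: 3)
  step 9: ref 1 -> FAULT, evict 2, frames=[4,1] (faults so far: 4)
  step 10: ref 2 -> FAULT, evict 4, frames=[2,1] (faults so far: 5)
  step 11: ref 2 -> HIT, frames=[2,1] (faults so far: 5)
  step 12: ref 2 -> HIT, frames=[2,1] (faults so far: 5)
  LRU total faults: 5
--- Optimal ---
  step 0: ref 1 -> FAULT, frames=[1,-] (faults so far: 1)
  step 1: ref 2 -> FAULT, frames=[1,2] (faults so far: 2)
  step 2: ref 2 -> HIT, frames=[1,2] (faults so far: 2)
  step 3: ref 4 -> FAULT, evict 1, frames=[4,2] (faults so far: 3)
  step 4: ref 4 -> HIT, frames=[4,2] (faults so far: 3)
  step 5: ref 2 -> HIT, frames=[4,2] (faults so far: 3)
  step 6: ref 4 -> HIT, frames=[4,2] (faults so far: 3)
  step 7: ref 2 -> HIT, frames=[4,2] (faults so far: 3)
  step 8: ref 4 -> HIT, frames=[4,2] (faults so far: 3)
  step 9: ref 1 -> FAULT, evict 4, frames=[1,2] (faults so far: 4)
  step 10: ref 2 -> HIT, frames=[1,2] (faults so far: 4)
  step 11: ref 2 -> HIT, frames=[1,2] (faults so far: 4)
  step 12: ref 2 -> HIT, frames=[1,2] (faults so far: 4)
  Optimal total faults: 4

Answer: 5 5 4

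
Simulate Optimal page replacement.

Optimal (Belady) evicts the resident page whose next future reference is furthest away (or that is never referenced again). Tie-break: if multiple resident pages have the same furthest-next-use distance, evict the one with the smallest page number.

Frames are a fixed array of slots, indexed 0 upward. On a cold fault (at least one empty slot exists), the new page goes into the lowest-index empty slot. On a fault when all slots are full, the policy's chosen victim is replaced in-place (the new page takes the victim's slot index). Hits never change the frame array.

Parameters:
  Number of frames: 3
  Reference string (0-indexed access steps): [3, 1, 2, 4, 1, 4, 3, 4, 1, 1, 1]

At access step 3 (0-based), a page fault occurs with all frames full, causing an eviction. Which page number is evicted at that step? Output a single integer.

Step 0: ref 3 -> FAULT, frames=[3,-,-]
Step 1: ref 1 -> FAULT, frames=[3,1,-]
Step 2: ref 2 -> FAULT, frames=[3,1,2]
Step 3: ref 4 -> FAULT, evict 2, frames=[3,1,4]
At step 3: evicted page 2

Answer: 2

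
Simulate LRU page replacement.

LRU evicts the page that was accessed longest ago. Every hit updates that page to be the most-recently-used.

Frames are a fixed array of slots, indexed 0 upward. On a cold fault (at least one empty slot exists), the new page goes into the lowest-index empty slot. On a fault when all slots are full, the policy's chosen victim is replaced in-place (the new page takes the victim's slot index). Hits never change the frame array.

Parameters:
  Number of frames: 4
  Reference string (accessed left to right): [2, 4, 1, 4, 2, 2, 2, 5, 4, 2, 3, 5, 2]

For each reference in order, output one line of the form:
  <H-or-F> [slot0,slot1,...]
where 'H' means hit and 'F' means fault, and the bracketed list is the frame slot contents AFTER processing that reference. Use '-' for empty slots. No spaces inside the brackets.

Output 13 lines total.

F [2,-,-,-]
F [2,4,-,-]
F [2,4,1,-]
H [2,4,1,-]
H [2,4,1,-]
H [2,4,1,-]
H [2,4,1,-]
F [2,4,1,5]
H [2,4,1,5]
H [2,4,1,5]
F [2,4,3,5]
H [2,4,3,5]
H [2,4,3,5]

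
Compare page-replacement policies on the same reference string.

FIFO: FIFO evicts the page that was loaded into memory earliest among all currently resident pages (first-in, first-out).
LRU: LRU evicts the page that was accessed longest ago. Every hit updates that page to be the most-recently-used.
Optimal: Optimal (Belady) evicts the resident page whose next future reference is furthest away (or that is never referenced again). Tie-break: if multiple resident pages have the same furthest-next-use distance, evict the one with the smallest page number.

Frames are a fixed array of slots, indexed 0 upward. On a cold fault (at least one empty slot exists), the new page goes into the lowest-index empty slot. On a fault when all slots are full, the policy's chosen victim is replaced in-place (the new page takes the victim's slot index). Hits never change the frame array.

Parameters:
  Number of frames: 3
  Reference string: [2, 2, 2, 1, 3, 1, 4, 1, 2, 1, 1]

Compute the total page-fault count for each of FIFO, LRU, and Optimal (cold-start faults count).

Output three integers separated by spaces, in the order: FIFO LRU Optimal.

Answer: 6 5 4

Derivation:
--- FIFO ---
  step 0: ref 2 -> FAULT, frames=[2,-,-] (faults so far: 1)
  step 1: ref 2 -> HIT, frames=[2,-,-] (faults so far: 1)
  step 2: ref 2 -> HIT, frames=[2,-,-] (faults so far: 1)
  step 3: ref 1 -> FAULT, frames=[2,1,-] (faults so far: 2)
  step 4: ref 3 -> FAULT, frames=[2,1,3] (faults so far: 3)
  step 5: ref 1 -> HIT, frames=[2,1,3] (faults so far: 3)
  step 6: ref 4 -> FAULT, evict 2, frames=[4,1,3] (faults so far: 4)
  step 7: ref 1 -> HIT, frames=[4,1,3] (faults so far: 4)
  step 8: ref 2 -> FAULT, evict 1, frames=[4,2,3] (faults so far: 5)
  step 9: ref 1 -> FAULT, evict 3, frames=[4,2,1] (faults so far: 6)
  step 10: ref 1 -> HIT, frames=[4,2,1] (faults so far: 6)
  FIFO total faults: 6
--- LRU ---
  step 0: ref 2 -> FAULT, frames=[2,-,-] (faults so far: 1)
  step 1: ref 2 -> HIT, frames=[2,-,-] (faults so far: 1)
  step 2: ref 2 -> HIT, frames=[2,-,-] (faults so far: 1)
  step 3: ref 1 -> FAULT, frames=[2,1,-] (faults so far: 2)
  step 4: ref 3 -> FAULT, frames=[2,1,3] (faults so far: 3)
  step 5: ref 1 -> HIT, frames=[2,1,3] (faults so far: 3)
  step 6: ref 4 -> FAULT, evict 2, frames=[4,1,3] (faults so far: 4)
  step 7: ref 1 -> HIT, frames=[4,1,3] (faults so far: 4)
  step 8: ref 2 -> FAULT, evict 3, frames=[4,1,2] (faults so far: 5)
  step 9: ref 1 -> HIT, frames=[4,1,2] (faults so far: 5)
  step 10: ref 1 -> HIT, frames=[4,1,2] (faults so far: 5)
  LRU total faults: 5
--- Optimal ---
  step 0: ref 2 -> FAULT, frames=[2,-,-] (faults so far: 1)
  step 1: ref 2 -> HIT, frames=[2,-,-] (faults so far: 1)
  step 2: ref 2 -> HIT, frames=[2,-,-] (faults so far: 1)
  step 3: ref 1 -> FAULT, frames=[2,1,-] (faults so far: 2)
  step 4: ref 3 -> FAULT, frames=[2,1,3] (faults so far: 3)
  step 5: ref 1 -> HIT, frames=[2,1,3] (faults so far: 3)
  step 6: ref 4 -> FAULT, evict 3, frames=[2,1,4] (faults so far: 4)
  step 7: ref 1 -> HIT, frames=[2,1,4] (faults so far: 4)
  step 8: ref 2 -> HIT, frames=[2,1,4] (faults so far: 4)
  step 9: ref 1 -> HIT, frames=[2,1,4] (faults so far: 4)
  step 10: ref 1 -> HIT, frames=[2,1,4] (faults so far: 4)
  Optimal total faults: 4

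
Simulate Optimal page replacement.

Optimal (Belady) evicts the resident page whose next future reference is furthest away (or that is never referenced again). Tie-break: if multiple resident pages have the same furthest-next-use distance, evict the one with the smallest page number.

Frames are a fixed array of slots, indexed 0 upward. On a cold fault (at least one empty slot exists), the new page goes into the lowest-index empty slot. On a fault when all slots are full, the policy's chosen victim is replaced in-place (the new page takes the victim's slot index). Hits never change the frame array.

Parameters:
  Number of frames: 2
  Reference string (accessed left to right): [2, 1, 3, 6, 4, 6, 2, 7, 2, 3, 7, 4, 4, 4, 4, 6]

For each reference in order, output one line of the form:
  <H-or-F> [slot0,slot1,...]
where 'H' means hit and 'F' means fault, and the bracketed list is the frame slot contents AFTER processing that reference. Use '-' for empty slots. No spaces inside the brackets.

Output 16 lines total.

F [2,-]
F [2,1]
F [2,3]
F [2,6]
F [4,6]
H [4,6]
F [4,2]
F [7,2]
H [7,2]
F [7,3]
H [7,3]
F [7,4]
H [7,4]
H [7,4]
H [7,4]
F [7,6]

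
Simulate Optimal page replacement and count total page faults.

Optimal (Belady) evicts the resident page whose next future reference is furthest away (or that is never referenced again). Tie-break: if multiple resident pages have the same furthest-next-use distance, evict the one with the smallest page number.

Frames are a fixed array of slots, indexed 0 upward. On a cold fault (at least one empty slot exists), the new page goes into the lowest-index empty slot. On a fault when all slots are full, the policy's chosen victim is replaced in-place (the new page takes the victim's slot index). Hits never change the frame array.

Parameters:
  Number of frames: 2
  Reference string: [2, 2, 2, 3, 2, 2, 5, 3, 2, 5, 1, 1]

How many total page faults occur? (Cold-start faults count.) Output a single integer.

Step 0: ref 2 → FAULT, frames=[2,-]
Step 1: ref 2 → HIT, frames=[2,-]
Step 2: ref 2 → HIT, frames=[2,-]
Step 3: ref 3 → FAULT, frames=[2,3]
Step 4: ref 2 → HIT, frames=[2,3]
Step 5: ref 2 → HIT, frames=[2,3]
Step 6: ref 5 → FAULT (evict 2), frames=[5,3]
Step 7: ref 3 → HIT, frames=[5,3]
Step 8: ref 2 → FAULT (evict 3), frames=[5,2]
Step 9: ref 5 → HIT, frames=[5,2]
Step 10: ref 1 → FAULT (evict 2), frames=[5,1]
Step 11: ref 1 → HIT, frames=[5,1]
Total faults: 5

Answer: 5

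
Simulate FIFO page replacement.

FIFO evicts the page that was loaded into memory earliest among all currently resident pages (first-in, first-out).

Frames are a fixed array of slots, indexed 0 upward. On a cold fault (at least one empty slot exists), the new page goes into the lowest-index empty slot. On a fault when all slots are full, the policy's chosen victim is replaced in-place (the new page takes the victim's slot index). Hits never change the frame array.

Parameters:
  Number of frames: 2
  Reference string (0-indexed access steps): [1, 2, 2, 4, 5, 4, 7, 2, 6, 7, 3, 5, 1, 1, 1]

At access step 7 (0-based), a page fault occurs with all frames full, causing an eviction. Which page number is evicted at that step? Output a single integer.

Step 0: ref 1 -> FAULT, frames=[1,-]
Step 1: ref 2 -> FAULT, frames=[1,2]
Step 2: ref 2 -> HIT, frames=[1,2]
Step 3: ref 4 -> FAULT, evict 1, frames=[4,2]
Step 4: ref 5 -> FAULT, evict 2, frames=[4,5]
Step 5: ref 4 -> HIT, frames=[4,5]
Step 6: ref 7 -> FAULT, evict 4, frames=[7,5]
Step 7: ref 2 -> FAULT, evict 5, frames=[7,2]
At step 7: evicted page 5

Answer: 5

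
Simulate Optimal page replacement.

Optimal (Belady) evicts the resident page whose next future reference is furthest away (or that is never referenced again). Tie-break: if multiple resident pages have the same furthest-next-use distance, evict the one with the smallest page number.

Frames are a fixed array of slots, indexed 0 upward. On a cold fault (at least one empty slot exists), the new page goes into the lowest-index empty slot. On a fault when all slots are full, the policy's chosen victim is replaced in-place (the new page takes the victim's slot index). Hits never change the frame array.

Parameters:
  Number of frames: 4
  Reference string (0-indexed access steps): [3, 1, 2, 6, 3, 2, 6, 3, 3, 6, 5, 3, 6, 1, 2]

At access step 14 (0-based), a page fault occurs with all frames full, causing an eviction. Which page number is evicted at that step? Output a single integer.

Answer: 1

Derivation:
Step 0: ref 3 -> FAULT, frames=[3,-,-,-]
Step 1: ref 1 -> FAULT, frames=[3,1,-,-]
Step 2: ref 2 -> FAULT, frames=[3,1,2,-]
Step 3: ref 6 -> FAULT, frames=[3,1,2,6]
Step 4: ref 3 -> HIT, frames=[3,1,2,6]
Step 5: ref 2 -> HIT, frames=[3,1,2,6]
Step 6: ref 6 -> HIT, frames=[3,1,2,6]
Step 7: ref 3 -> HIT, frames=[3,1,2,6]
Step 8: ref 3 -> HIT, frames=[3,1,2,6]
Step 9: ref 6 -> HIT, frames=[3,1,2,6]
Step 10: ref 5 -> FAULT, evict 2, frames=[3,1,5,6]
Step 11: ref 3 -> HIT, frames=[3,1,5,6]
Step 12: ref 6 -> HIT, frames=[3,1,5,6]
Step 13: ref 1 -> HIT, frames=[3,1,5,6]
Step 14: ref 2 -> FAULT, evict 1, frames=[3,2,5,6]
At step 14: evicted page 1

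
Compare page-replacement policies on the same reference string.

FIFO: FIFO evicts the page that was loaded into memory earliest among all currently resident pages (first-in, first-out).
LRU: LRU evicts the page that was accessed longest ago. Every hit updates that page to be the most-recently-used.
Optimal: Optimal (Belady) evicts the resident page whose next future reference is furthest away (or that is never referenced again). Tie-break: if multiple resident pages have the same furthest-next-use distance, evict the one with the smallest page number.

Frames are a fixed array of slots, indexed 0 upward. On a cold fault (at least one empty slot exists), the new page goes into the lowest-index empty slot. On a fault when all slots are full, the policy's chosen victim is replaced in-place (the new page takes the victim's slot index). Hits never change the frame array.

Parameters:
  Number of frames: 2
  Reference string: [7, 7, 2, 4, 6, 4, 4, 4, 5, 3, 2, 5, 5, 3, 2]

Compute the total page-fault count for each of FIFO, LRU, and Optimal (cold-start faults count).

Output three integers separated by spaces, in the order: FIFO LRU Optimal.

Answer: 10 10 8

Derivation:
--- FIFO ---
  step 0: ref 7 -> FAULT, frames=[7,-] (faults so far: 1)
  step 1: ref 7 -> HIT, frames=[7,-] (faults so far: 1)
  step 2: ref 2 -> FAULT, frames=[7,2] (faults so far: 2)
  step 3: ref 4 -> FAULT, evict 7, frames=[4,2] (faults so far: 3)
  step 4: ref 6 -> FAULT, evict 2, frames=[4,6] (faults so far: 4)
  step 5: ref 4 -> HIT, frames=[4,6] (faults so far: 4)
  step 6: ref 4 -> HIT, frames=[4,6] (faults so far: 4)
  step 7: ref 4 -> HIT, frames=[4,6] (faults so far: 4)
  step 8: ref 5 -> FAULT, evict 4, frames=[5,6] (faults so far: 5)
  step 9: ref 3 -> FAULT, evict 6, frames=[5,3] (faults so far: 6)
  step 10: ref 2 -> FAULT, evict 5, frames=[2,3] (faults so far: 7)
  step 11: ref 5 -> FAULT, evict 3, frames=[2,5] (faults so far: 8)
  step 12: ref 5 -> HIT, frames=[2,5] (faults so far: 8)
  step 13: ref 3 -> FAULT, evict 2, frames=[3,5] (faults so far: 9)
  step 14: ref 2 -> FAULT, evict 5, frames=[3,2] (faults so far: 10)
  FIFO total faults: 10
--- LRU ---
  step 0: ref 7 -> FAULT, frames=[7,-] (faults so far: 1)
  step 1: ref 7 -> HIT, frames=[7,-] (faults so far: 1)
  step 2: ref 2 -> FAULT, frames=[7,2] (faults so far: 2)
  step 3: ref 4 -> FAULT, evict 7, frames=[4,2] (faults so far: 3)
  step 4: ref 6 -> FAULT, evict 2, frames=[4,6] (faults so far: 4)
  step 5: ref 4 -> HIT, frames=[4,6] (faults so far: 4)
  step 6: ref 4 -> HIT, frames=[4,6] (faults so far: 4)
  step 7: ref 4 -> HIT, frames=[4,6] (faults so far: 4)
  step 8: ref 5 -> FAULT, evict 6, frames=[4,5] (faults so far: 5)
  step 9: ref 3 -> FAULT, evict 4, frames=[3,5] (faults so far: 6)
  step 10: ref 2 -> FAULT, evict 5, frames=[3,2] (faults so far: 7)
  step 11: ref 5 -> FAULT, evict 3, frames=[5,2] (faults so far: 8)
  step 12: ref 5 -> HIT, frames=[5,2] (faults so far: 8)
  step 13: ref 3 -> FAULT, evict 2, frames=[5,3] (faults so far: 9)
  step 14: ref 2 -> FAULT, evict 5, frames=[2,3] (faults so far: 10)
  LRU total faults: 10
--- Optimal ---
  step 0: ref 7 -> FAULT, frames=[7,-] (faults so far: 1)
  step 1: ref 7 -> HIT, frames=[7,-] (faults so far: 1)
  step 2: ref 2 -> FAULT, frames=[7,2] (faults so far: 2)
  step 3: ref 4 -> FAULT, evict 7, frames=[4,2] (faults so far: 3)
  step 4: ref 6 -> FAULT, evict 2, frames=[4,6] (faults so far: 4)
  step 5: ref 4 -> HIT, frames=[4,6] (faults so far: 4)
  step 6: ref 4 -> HIT, frames=[4,6] (faults so far: 4)
  step 7: ref 4 -> HIT, frames=[4,6] (faults so far: 4)
  step 8: ref 5 -> FAULT, evict 4, frames=[5,6] (faults so far: 5)
  step 9: ref 3 -> FAULT, evict 6, frames=[5,3] (faults so far: 6)
  step 10: ref 2 -> FAULT, evict 3, frames=[5,2] (faults so far: 7)
  step 11: ref 5 -> HIT, frames=[5,2] (faults so far: 7)
  step 12: ref 5 -> HIT, frames=[5,2] (faults so far: 7)
  step 13: ref 3 -> FAULT, evict 5, frames=[3,2] (faults so far: 8)
  step 14: ref 2 -> HIT, frames=[3,2] (faults so far: 8)
  Optimal total faults: 8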